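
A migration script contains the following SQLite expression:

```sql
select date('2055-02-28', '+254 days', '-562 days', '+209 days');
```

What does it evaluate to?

2054-11-21

Applying '+254 days' to 2055-02-28: counting 254 days forward gives 2055-11-09.
Applying '-562 days' to 2055-11-09: counting 562 days back gives 2054-04-26.
Applying '+209 days' to 2054-04-26: counting 209 days forward gives 2054-11-21.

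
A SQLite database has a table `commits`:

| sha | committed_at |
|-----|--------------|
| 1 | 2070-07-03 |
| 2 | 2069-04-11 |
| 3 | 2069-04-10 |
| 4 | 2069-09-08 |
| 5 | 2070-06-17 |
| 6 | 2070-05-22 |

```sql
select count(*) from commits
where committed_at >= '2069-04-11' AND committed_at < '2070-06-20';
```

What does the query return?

Rows in [2069-04-11, 2070-06-20): 2069-04-11, 2069-09-08, 2070-06-17, 2070-05-22 → 4 rows.

4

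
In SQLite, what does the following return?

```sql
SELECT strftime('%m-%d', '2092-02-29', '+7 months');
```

09-29

First apply '+7 months': 2092-02-29 → 2092-09-29.
`%m-%d` extracts the month-day: 09-29.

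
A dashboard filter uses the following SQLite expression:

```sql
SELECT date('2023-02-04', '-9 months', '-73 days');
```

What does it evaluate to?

2022-02-20

Adding -9 months to 2023-02-04 gives 2022-05-04.
Applying '-73 days' to 2022-05-04: counting 73 days back gives 2022-02-20.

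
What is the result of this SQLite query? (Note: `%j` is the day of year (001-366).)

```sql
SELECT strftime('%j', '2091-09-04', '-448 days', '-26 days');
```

138

First apply '-448 days', '-26 days': 2091-09-04 → 2090-05-18.
Day-of-year for 2090-05-18: days since 2090-01-01 inclusive = 138, zero-padded to 138.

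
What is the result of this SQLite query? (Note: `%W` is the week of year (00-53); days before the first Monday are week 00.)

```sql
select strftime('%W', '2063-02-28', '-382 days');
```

First apply '-382 days': 2063-02-28 → 2062-02-11.
2062-02-11 is a Saturday. SQLite's %W counts Mondays since the year started; the result is 06.

06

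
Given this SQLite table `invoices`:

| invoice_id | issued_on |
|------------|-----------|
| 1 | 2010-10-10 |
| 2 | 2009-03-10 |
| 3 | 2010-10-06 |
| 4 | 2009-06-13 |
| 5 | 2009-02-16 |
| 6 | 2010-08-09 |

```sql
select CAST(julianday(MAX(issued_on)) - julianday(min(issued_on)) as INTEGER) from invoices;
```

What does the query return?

601

MIN = 2009-02-16, MAX = 2010-10-10.
12 days remain in February 2009 after the 16th (28 − 16).
Full months from March 2009 through September 2010 contribute their day counts.
Then 10 days into October 2010.
Total: 12 + 31 + 30 + 31 + 30 + 31 + 31 + 30 + 31 + 30 + 31 + 31 + 28 + 31 + 30 + 31 + 30 + 31 + 31 + 30 + 10 = 601.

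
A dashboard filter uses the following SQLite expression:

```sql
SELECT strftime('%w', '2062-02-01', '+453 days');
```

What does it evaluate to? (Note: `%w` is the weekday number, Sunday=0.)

First apply '+453 days': 2062-02-01 → 2063-04-30.
2063-04-30 is a Monday; with Sunday=0 that is 1.

1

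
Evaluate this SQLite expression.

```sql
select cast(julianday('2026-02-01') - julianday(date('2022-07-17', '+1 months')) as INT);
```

1264

Adding +1 month to 2022-07-17 gives 2022-08-17.
14 days remain in August 2022 after the 17th (31 − 17).
Full months from September 2022 through January 2026 contribute their day counts.
Then 1 day into February 2026.
Total: 14 + 30 + 31 + 30 + 31 + 31 + 28 + 31 + 30 + 31 + 30 + 31 + 31 + 30 + 31 + 30 + 31 + 31 + 29 + 31 + 30 + 31 + 30 + 31 + 31 + 30 + 31 + 30 + 31 + 31 + 28 + 31 + 30 + 31 + 30 + 31 + 31 + 30 + 31 + 30 + 31 + 31 + 1 = 1264.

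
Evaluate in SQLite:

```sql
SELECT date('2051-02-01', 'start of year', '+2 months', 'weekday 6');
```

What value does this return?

`start of year` rewinds 2051-02-01 to 2051-01-01.
Adding +2 months to 2051-01-01 gives 2051-03-01.
`weekday 6` advances to the next Saturday; 2051-03-01 is a Wednesday, so it moves forward to 2051-03-04.

2051-03-04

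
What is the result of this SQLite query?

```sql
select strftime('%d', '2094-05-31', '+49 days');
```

19

First apply '+49 days': 2094-05-31 → 2094-07-19.
`%d` extracts the 2-digit day of month: 19.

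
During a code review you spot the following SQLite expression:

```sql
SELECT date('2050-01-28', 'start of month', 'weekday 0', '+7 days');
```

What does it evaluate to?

`start of month` rewinds 2050-01-28 to 2050-01-01.
`weekday 0` advances to the next Sunday; 2050-01-01 is a Saturday, so it moves forward to 2050-01-02.
Advancing 7 more days within January lands on 2050-01-09.

2050-01-09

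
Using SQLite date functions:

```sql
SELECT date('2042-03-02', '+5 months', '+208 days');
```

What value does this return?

2043-02-26

Adding +5 months to 2042-03-02 gives 2042-08-02.
Applying '+208 days' to 2042-08-02: counting 208 days forward gives 2043-02-26.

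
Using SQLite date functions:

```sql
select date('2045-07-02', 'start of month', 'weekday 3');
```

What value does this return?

`start of month` rewinds 2045-07-02 to 2045-07-01.
`weekday 3` advances to the next Wednesday; 2045-07-01 is a Saturday, so it moves forward to 2045-07-05.

2045-07-05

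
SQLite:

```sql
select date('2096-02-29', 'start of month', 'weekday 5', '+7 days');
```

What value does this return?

2096-02-10

`start of month` rewinds 2096-02-29 to 2096-02-01.
`weekday 5` advances to the next Friday; 2096-02-01 is a Wednesday, so it moves forward to 2096-02-03.
Advancing 7 more days within February lands on 2096-02-10.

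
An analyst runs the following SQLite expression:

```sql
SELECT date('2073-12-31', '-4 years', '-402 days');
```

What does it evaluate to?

Adding -4 years to 2073-12-31 gives 2069-12-31.
Applying '-402 days' to 2069-12-31: counting 402 days back gives 2068-11-24.

2068-11-24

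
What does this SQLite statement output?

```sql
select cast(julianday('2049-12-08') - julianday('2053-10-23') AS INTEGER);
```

-1415

23 days remain in December 2049 after the 8th (31 − 8).
Full months from January 2050 through September 2053 contribute their day counts.
Then 23 days into October 2053.
Total: 23 + 31 + 28 + 31 + 30 + 31 + 30 + 31 + 31 + 30 + 31 + 30 + 31 + 31 + 28 + 31 + 30 + 31 + 30 + 31 + 31 + 30 + 31 + 30 + 31 + 31 + 29 + 31 + 30 + 31 + 30 + 31 + 31 + 30 + 31 + 30 + 31 + 31 + 28 + 31 + 30 + 31 + 30 + 31 + 31 + 30 + 23 = 1415.
The subtraction is earlier − later, so the result is −1415 → -1415.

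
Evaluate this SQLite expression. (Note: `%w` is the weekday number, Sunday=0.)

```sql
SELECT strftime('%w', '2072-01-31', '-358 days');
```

6

First apply '-358 days': 2072-01-31 → 2071-02-07.
2071-02-07 is a Saturday; with Sunday=0 that is 6.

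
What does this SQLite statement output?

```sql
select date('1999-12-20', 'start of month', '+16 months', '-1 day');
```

2001-03-31

`start of month` rewinds 1999-12-20 to 1999-12-01.
Adding +16 months to 1999-12-01 gives 2001-04-01.
Going back 1 day from 2001-04-01 reaches 2001-03-31 (last day of March, 31 days).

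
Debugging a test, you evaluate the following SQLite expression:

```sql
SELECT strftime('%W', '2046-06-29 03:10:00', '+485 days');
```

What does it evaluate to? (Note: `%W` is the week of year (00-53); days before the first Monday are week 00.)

42

First apply '+485 days': 2046-06-29 03:10:00 → 2047-10-27 03:10:00.
2047-10-27 is a Sunday. SQLite's %W counts Mondays since the year started; the result is 42.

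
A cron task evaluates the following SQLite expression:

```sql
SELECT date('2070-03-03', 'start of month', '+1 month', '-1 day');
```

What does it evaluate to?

2070-03-31

`start of month` rewinds 2070-03-03 to 2070-03-01.
Adding +1 month to 2070-03-01 gives 2070-04-01.
Going back 1 day from 2070-04-01 reaches 2070-03-31 (last day of March, 31 days).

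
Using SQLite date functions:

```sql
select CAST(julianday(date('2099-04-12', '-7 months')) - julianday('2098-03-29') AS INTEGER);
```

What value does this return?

Adding -7 months to 2099-04-12 gives 2098-09-12.
2 days remain in March 2098 after the 29th (31 − 29).
April 2098: 30 days.
May 2098: 31 days.
June 2098: 30 days.
July 2098: 31 days.
August 2098: 31 days.
Then 12 days into September 2098.
Total: 2 + 30 + 31 + 30 + 31 + 31 + 12 = 167.

167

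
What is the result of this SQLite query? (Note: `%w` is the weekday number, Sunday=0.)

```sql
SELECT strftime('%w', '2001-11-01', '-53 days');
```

First apply '-53 days': 2001-11-01 → 2001-09-09.
2001-09-09 is a Sunday; with Sunday=0 that is 0.

0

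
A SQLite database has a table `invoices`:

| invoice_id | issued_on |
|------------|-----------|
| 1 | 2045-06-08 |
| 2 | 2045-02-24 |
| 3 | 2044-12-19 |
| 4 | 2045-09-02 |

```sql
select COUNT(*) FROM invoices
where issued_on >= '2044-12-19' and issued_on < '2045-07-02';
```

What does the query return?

3

Rows in [2044-12-19, 2045-07-02): 2045-06-08, 2045-02-24, 2044-12-19 → 3 rows.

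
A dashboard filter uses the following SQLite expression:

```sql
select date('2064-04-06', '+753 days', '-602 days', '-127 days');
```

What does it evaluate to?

2064-04-30

Applying '+753 days' to 2064-04-06: counting 753 days forward gives 2066-04-29.
Applying '-602 days' to 2066-04-29: counting 602 days back gives 2064-09-04.
Applying '-127 days' to 2064-09-04: counting 127 days back gives 2064-04-30.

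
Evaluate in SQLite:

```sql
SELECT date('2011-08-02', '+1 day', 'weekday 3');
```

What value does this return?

2011-08-03

Advancing 1 more day within August lands on 2011-08-03.
`weekday 3` advances to the next Wednesday; 2011-08-03 is already a Wednesday, so it stays at 2011-08-03.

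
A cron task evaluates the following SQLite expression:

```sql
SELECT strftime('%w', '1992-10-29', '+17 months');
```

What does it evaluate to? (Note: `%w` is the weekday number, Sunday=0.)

First apply '+17 months': 1992-10-29 → 1994-03-29.
1994-03-29 is a Tuesday; with Sunday=0 that is 2.

2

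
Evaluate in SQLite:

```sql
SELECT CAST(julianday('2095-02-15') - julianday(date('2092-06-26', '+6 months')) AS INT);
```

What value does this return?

781

Adding +6 months to 2092-06-26 gives 2092-12-26.
5 days remain in December 2092 after the 26th (31 − 26).
Full months from January 2093 through January 2095 contribute their day counts.
Then 15 days into February 2095.
Total: 5 + 31 + 28 + 31 + 30 + 31 + 30 + 31 + 31 + 30 + 31 + 30 + 31 + 31 + 28 + 31 + 30 + 31 + 30 + 31 + 31 + 30 + 31 + 30 + 31 + 31 + 15 = 781.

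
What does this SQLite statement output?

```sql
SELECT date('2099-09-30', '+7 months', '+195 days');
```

2100-11-11

Adding +7 months to 2099-09-30 gives 2100-04-30.
Applying '+195 days' to 2100-04-30: counting 195 days forward gives 2100-11-11.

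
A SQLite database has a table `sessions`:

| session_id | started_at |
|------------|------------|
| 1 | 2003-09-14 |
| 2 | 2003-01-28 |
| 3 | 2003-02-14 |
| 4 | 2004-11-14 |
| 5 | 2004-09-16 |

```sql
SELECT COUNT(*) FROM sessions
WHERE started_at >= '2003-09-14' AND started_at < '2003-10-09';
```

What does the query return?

Rows in [2003-09-14, 2003-10-09): 2003-09-14 → 1 row.

1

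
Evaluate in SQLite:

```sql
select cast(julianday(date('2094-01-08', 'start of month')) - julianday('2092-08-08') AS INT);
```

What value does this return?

511

`start of month` rewinds 2094-01-08 to 2094-01-01.
23 days remain in August 2092 after the 8th (31 − 8).
Full months from September 2092 through December 2093 contribute their day counts.
Then 1 day into January 2094.
Total: 23 + 30 + 31 + 30 + 31 + 31 + 28 + 31 + 30 + 31 + 30 + 31 + 31 + 30 + 31 + 30 + 31 + 1 = 511.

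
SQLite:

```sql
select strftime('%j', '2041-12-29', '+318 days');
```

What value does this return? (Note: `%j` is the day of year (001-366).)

316

First apply '+318 days': 2041-12-29 → 2042-11-12.
Day-of-year for 2042-11-12: days since 2042-01-01 inclusive = 316, zero-padded to 316.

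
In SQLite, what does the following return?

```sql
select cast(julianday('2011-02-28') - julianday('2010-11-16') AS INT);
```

104

14 days remain in November 2010 after the 16th (30 − 16).
December 2010: 31 days.
January 2011: 31 days.
Then 28 days into February 2011.
Total: 14 + 31 + 31 + 28 = 104.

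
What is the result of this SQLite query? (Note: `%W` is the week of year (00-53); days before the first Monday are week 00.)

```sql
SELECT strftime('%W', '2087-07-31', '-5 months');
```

First apply '-5 months': 2087-07-31 → 2087-03-03.
2087-03-03 is a Monday. SQLite's %W counts Mondays since the year started; the result is 09.

09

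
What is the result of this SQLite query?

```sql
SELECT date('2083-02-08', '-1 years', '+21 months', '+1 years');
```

2084-11-08

Adding -1 year to 2083-02-08 gives 2082-02-08.
Adding +21 months to 2082-02-08 gives 2083-11-08.
Adding +1 year to 2083-11-08 gives 2084-11-08.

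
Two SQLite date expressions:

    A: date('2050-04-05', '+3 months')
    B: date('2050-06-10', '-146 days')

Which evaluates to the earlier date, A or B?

B

A = 2050-07-05.
B = 2050-01-15.
B is earlier.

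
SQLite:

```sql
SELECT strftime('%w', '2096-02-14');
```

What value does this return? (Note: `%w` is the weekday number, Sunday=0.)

2

2096-02-14 is a Tuesday; with Sunday=0 that is 2.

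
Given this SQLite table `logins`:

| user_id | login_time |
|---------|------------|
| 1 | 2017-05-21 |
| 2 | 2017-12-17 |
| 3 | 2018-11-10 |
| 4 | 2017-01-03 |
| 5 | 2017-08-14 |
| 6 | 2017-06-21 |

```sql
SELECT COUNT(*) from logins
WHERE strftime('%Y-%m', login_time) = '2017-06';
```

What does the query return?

Rows with year-month 2017-06: 2017-06-21 → 1.

1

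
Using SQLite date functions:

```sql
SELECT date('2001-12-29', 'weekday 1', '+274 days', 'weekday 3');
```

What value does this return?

`weekday 1` advances to the next Monday; 2001-12-29 is a Saturday, so it moves forward to 2001-12-31.
Applying '+274 days' to 2001-12-31: counting 274 days forward gives 2002-10-01.
`weekday 3` advances to the next Wednesday; 2002-10-01 is a Tuesday, so it moves forward to 2002-10-02.

2002-10-02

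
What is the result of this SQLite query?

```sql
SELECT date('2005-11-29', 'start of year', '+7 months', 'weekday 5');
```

2005-08-05

`start of year` rewinds 2005-11-29 to 2005-01-01.
Adding +7 months to 2005-01-01 gives 2005-08-01.
`weekday 5` advances to the next Friday; 2005-08-01 is a Monday, so it moves forward to 2005-08-05.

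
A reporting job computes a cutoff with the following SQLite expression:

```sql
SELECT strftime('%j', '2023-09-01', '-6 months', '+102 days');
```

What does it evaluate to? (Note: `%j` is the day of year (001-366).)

First apply '-6 months', '+102 days': 2023-09-01 → 2023-06-11.
Day-of-year for 2023-06-11: days since 2023-01-01 inclusive = 162, zero-padded to 162.

162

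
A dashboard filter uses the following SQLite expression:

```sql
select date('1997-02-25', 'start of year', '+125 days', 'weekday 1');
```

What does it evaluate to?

`start of year` rewinds 1997-02-25 to 1997-01-01.
Applying '+125 days' to 1997-01-01: counting 125 days forward gives 1997-05-06.
`weekday 1` advances to the next Monday; 1997-05-06 is a Tuesday, so it moves forward to 1997-05-12.

1997-05-12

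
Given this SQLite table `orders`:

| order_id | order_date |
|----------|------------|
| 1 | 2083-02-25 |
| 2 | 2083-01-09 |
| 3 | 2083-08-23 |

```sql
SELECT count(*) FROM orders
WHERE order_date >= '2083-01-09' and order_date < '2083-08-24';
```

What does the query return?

3

Rows in [2083-01-09, 2083-08-24): 2083-02-25, 2083-01-09, 2083-08-23 → 3 rows.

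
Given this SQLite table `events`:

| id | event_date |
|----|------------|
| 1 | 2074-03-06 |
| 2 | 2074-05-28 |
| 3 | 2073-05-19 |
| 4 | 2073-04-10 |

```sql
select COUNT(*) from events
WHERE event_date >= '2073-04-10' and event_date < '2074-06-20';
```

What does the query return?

Rows in [2073-04-10, 2074-06-20): 2074-03-06, 2074-05-28, 2073-05-19, 2073-04-10 → 4 rows.

4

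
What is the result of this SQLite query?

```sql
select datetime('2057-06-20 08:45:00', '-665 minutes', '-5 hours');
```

2057-06-19 16:40:00

665 minutes = 11h 5m; -665 minutes from 2057-06-20 08:45:00 is 2057-06-19 21:40:00 (crosses midnight).
-5 hours from 2057-06-19 21:40:00 is 2057-06-19 16:40:00.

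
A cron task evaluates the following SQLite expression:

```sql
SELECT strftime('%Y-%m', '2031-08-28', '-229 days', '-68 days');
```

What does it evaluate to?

First apply '-229 days', '-68 days': 2031-08-28 → 2030-11-04.
`%Y-%m` extracts the year-month: 2030-11.

2030-11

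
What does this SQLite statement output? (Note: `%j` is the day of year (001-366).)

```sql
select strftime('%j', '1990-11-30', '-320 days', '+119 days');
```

First apply '-320 days', '+119 days': 1990-11-30 → 1990-05-13.
Day-of-year for 1990-05-13: days since 1990-01-01 inclusive = 133, zero-padded to 133.

133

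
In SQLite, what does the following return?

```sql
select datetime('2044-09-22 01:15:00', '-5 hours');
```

-5 hours from 2044-09-22 01:15:00 is 2044-09-21 20:15:00 (crosses midnight).

2044-09-21 20:15:00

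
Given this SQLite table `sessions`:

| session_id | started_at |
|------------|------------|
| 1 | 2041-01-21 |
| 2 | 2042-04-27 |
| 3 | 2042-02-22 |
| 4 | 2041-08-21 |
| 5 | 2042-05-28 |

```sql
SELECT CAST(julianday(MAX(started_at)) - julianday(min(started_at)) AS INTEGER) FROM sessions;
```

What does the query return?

492

MIN = 2041-01-21, MAX = 2042-05-28.
10 days remain in January 2041 after the 21st (31 − 21).
Full months from February 2041 through April 2042 contribute their day counts.
Then 28 days into May 2042.
Total: 10 + 28 + 31 + 30 + 31 + 30 + 31 + 31 + 30 + 31 + 30 + 31 + 31 + 28 + 31 + 30 + 28 = 492.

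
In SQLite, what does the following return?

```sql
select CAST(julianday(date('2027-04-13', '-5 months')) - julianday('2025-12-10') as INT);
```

Adding -5 months to 2027-04-13 gives 2026-11-13.
21 days remain in December 2025 after the 10th (31 − 10).
Full months from January 2026 through October 2026 contribute their day counts.
Then 13 days into November 2026.
Total: 21 + 31 + 28 + 31 + 30 + 31 + 30 + 31 + 31 + 30 + 31 + 13 = 338.

338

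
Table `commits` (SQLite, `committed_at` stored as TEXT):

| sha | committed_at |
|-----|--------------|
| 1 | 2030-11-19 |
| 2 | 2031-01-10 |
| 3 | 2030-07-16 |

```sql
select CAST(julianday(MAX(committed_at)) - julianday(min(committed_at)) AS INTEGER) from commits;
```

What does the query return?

178

MIN = 2030-07-16, MAX = 2031-01-10.
15 days remain in July 2030 after the 16th (31 − 16).
August 2030: 31 days.
September 2030: 30 days.
October 2030: 31 days.
November 2030: 30 days.
December 2030: 31 days.
Then 10 days into January 2031.
Total: 15 + 31 + 30 + 31 + 30 + 31 + 10 = 178.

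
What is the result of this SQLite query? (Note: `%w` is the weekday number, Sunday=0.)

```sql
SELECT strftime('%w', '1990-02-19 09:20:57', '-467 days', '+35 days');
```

3

First apply '-467 days', '+35 days': 1990-02-19 09:20:57 → 1988-12-14 09:20:57.
1988-12-14 is a Wednesday; with Sunday=0 that is 3.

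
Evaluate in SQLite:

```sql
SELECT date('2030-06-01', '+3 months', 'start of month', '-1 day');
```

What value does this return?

2030-08-31

Adding +3 months to 2030-06-01 gives 2030-09-01.
`start of month` rewinds 2030-09-01 to 2030-09-01.
Going back 1 day from 2030-09-01 reaches 2030-08-31 (last day of August, 31 days).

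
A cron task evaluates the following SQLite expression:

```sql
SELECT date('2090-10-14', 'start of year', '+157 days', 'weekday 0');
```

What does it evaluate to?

2090-06-11

`start of year` rewinds 2090-10-14 to 2090-01-01.
Applying '+157 days' to 2090-01-01: counting 157 days forward gives 2090-06-07.
`weekday 0` advances to the next Sunday; 2090-06-07 is a Wednesday, so it moves forward to 2090-06-11.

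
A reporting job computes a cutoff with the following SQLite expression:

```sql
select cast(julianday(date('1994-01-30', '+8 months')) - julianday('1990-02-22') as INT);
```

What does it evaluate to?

1681

Adding +8 months to 1994-01-30 gives 1994-09-30.
6 days remain in February 1990 after the 22nd (28 − 22).
Full months from March 1990 through August 1994 contribute their day counts.
Then 30 days into September 1994.
Total: 6 + 31 + 30 + 31 + 30 + 31 + 31 + 30 + 31 + 30 + 31 + 31 + 28 + 31 + 30 + 31 + 30 + 31 + 31 + 30 + 31 + 30 + 31 + 31 + 29 + 31 + 30 + 31 + 30 + 31 + 31 + 30 + 31 + 30 + 31 + 31 + 28 + 31 + 30 + 31 + 30 + 31 + 31 + 30 + 31 + 30 + 31 + 31 + 28 + 31 + 30 + 31 + 30 + 31 + 31 + 30 = 1681.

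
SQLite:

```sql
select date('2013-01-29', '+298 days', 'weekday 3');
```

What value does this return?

Applying '+298 days' to 2013-01-29: counting 298 days forward gives 2013-11-23.
`weekday 3` advances to the next Wednesday; 2013-11-23 is a Saturday, so it moves forward to 2013-11-27.

2013-11-27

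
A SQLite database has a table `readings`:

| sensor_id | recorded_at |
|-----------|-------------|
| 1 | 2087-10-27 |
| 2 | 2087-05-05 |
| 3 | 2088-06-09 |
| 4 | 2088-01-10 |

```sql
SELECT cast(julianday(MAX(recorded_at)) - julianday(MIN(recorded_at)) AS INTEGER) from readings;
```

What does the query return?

401

MIN = 2087-05-05, MAX = 2088-06-09.
26 days remain in May 2087 after the 5th (31 − 5).
Full months from June 2087 through May 2088 contribute their day counts.
Then 9 days into June 2088.
Total: 26 + 30 + 31 + 31 + 30 + 31 + 30 + 31 + 31 + 29 + 31 + 30 + 31 + 9 = 401.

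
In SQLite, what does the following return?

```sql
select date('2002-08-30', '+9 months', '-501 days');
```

2002-01-14

Adding +9 months to 2002-08-30 gives 2003-05-30.
Applying '-501 days' to 2003-05-30: counting 501 days back gives 2002-01-14.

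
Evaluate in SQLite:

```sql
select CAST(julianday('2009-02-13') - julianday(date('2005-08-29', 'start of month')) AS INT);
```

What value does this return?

`start of month` rewinds 2005-08-29 to 2005-08-01.
30 days remain in August 2005 after the 1st (31 − 1).
Full months from September 2005 through January 2009 contribute their day counts.
Then 13 days into February 2009.
Total: 30 + 30 + 31 + 30 + 31 + 31 + 28 + 31 + 30 + 31 + 30 + 31 + 31 + 30 + 31 + 30 + 31 + 31 + 28 + 31 + 30 + 31 + 30 + 31 + 31 + 30 + 31 + 30 + 31 + 31 + 29 + 31 + 30 + 31 + 30 + 31 + 31 + 30 + 31 + 30 + 31 + 31 + 13 = 1292.

1292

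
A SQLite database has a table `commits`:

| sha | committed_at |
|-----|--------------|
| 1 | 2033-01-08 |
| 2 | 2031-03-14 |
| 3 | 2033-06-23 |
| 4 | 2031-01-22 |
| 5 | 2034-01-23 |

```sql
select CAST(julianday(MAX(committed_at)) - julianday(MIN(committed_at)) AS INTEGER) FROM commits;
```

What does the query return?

MIN = 2031-01-22, MAX = 2034-01-23.
9 days remain in January 2031 after the 22nd (31 − 22).
Full months from February 2031 through December 2033 contribute their day counts.
Then 23 days into January 2034.
Total: 9 + 28 + 31 + 30 + 31 + 30 + 31 + 31 + 30 + 31 + 30 + 31 + 31 + 29 + 31 + 30 + 31 + 30 + 31 + 31 + 30 + 31 + 30 + 31 + 31 + 28 + 31 + 30 + 31 + 30 + 31 + 31 + 30 + 31 + 30 + 31 + 23 = 1097.

1097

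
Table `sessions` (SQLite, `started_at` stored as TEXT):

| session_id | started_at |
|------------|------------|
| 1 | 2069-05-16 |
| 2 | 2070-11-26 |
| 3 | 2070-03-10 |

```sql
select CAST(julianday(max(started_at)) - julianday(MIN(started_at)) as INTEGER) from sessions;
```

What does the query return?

559

MIN = 2069-05-16, MAX = 2070-11-26.
15 days remain in May 2069 after the 16th (31 − 16).
Full months from June 2069 through October 2070 contribute their day counts.
Then 26 days into November 2070.
Total: 15 + 30 + 31 + 31 + 30 + 31 + 30 + 31 + 31 + 28 + 31 + 30 + 31 + 30 + 31 + 31 + 30 + 31 + 26 = 559.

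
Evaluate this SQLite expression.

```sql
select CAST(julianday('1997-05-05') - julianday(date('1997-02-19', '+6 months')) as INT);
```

-106

Adding +6 months to 1997-02-19 gives 1997-08-19.
26 days remain in May 1997 after the 5th (31 − 5).
June 1997: 30 days.
July 1997: 31 days.
Then 19 days into August 1997.
Total: 26 + 30 + 31 + 19 = 106.
The subtraction is earlier − later, so the result is −106 → -106.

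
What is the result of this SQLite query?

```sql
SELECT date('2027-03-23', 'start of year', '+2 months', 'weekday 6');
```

2027-03-06

`start of year` rewinds 2027-03-23 to 2027-01-01.
Adding +2 months to 2027-01-01 gives 2027-03-01.
`weekday 6` advances to the next Saturday; 2027-03-01 is a Monday, so it moves forward to 2027-03-06.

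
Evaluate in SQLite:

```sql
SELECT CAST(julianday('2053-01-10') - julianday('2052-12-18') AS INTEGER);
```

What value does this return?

23

13 days remain in December 2052 after the 18th (31 − 18).
Then 10 days into January 2053.
Total: 13 + 10 = 23.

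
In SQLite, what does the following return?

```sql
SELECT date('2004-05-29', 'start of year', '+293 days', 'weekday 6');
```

2004-10-23

`start of year` rewinds 2004-05-29 to 2004-01-01.
Applying '+293 days' to 2004-01-01: counting 293 days forward gives 2004-10-20.
`weekday 6` advances to the next Saturday; 2004-10-20 is a Wednesday, so it moves forward to 2004-10-23.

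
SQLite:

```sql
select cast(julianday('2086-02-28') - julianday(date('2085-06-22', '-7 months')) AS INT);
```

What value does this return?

Adding -7 months to 2085-06-22 gives 2084-11-22.
8 days remain in November 2084 after the 22nd (30 − 22).
Full months from December 2084 through January 2086 contribute their day counts.
Then 28 days into February 2086.
Total: 8 + 31 + 31 + 28 + 31 + 30 + 31 + 30 + 31 + 31 + 30 + 31 + 30 + 31 + 31 + 28 = 463.

463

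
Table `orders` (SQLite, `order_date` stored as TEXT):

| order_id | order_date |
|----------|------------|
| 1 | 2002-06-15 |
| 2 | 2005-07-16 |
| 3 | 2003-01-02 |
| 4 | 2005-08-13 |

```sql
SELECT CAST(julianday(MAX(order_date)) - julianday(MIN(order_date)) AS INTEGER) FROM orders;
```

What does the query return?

MIN = 2002-06-15, MAX = 2005-08-13.
15 days remain in June 2002 after the 15th (30 − 15).
Full months from July 2002 through July 2005 contribute their day counts.
Then 13 days into August 2005.
Total: 15 + 31 + 31 + 30 + 31 + 30 + 31 + 31 + 28 + 31 + 30 + 31 + 30 + 31 + 31 + 30 + 31 + 30 + 31 + 31 + 29 + 31 + 30 + 31 + 30 + 31 + 31 + 30 + 31 + 30 + 31 + 31 + 28 + 31 + 30 + 31 + 30 + 31 + 13 = 1155.

1155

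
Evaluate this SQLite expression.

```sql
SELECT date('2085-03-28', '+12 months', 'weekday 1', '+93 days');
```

2086-07-03

Adding +12 months to 2085-03-28 gives 2086-03-28.
`weekday 1` advances to the next Monday; 2086-03-28 is a Thursday, so it moves forward to 2086-04-01.
Applying '+93 days' to 2086-04-01: counting 93 days forward gives 2086-07-03.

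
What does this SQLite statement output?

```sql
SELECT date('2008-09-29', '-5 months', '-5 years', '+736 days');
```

2005-05-04

Adding -5 months to 2008-09-29 gives 2008-04-29.
Adding -5 years to 2008-04-29 gives 2003-04-29.
Applying '+736 days' to 2003-04-29: counting 736 days forward gives 2005-05-04.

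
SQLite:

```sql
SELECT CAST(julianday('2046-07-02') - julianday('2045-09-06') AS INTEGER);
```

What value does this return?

299

24 days remain in September 2045 after the 6th (30 − 6).
Full months from October 2045 through June 2046 contribute their day counts.
Then 2 days into July 2046.
Total: 24 + 31 + 30 + 31 + 31 + 28 + 31 + 30 + 31 + 30 + 2 = 299.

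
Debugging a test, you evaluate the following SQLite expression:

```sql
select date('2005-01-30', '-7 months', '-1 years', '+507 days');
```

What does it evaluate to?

2004-11-18

Adding -7 months to 2005-01-30 gives 2004-06-30.
Adding -1 year to 2004-06-30 gives 2003-06-30.
Applying '+507 days' to 2003-06-30: counting 507 days forward gives 2004-11-18.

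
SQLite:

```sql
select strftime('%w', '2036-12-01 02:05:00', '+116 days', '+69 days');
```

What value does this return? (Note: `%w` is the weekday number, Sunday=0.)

First apply '+116 days', '+69 days': 2036-12-01 02:05:00 → 2037-06-04 02:05:00.
2037-06-04 is a Thursday; with Sunday=0 that is 4.

4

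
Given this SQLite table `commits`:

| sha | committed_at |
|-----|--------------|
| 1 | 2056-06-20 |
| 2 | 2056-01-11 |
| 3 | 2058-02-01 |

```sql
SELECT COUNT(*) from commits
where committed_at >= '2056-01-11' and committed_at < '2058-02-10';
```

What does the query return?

Rows in [2056-01-11, 2058-02-10): 2056-06-20, 2056-01-11, 2058-02-01 → 3 rows.

3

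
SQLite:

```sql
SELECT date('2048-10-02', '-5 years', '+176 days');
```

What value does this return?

Adding -5 years to 2048-10-02 gives 2043-10-02.
Applying '+176 days' to 2043-10-02: counting 176 days forward gives 2044-03-26.

2044-03-26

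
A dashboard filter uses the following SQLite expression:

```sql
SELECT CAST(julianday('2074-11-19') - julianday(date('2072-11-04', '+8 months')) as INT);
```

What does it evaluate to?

503

Adding +8 months to 2072-11-04 gives 2073-07-04.
27 days remain in July 2073 after the 4th (31 − 4).
Full months from August 2073 through October 2074 contribute their day counts.
Then 19 days into November 2074.
Total: 27 + 31 + 30 + 31 + 30 + 31 + 31 + 28 + 31 + 30 + 31 + 30 + 31 + 31 + 30 + 31 + 19 = 503.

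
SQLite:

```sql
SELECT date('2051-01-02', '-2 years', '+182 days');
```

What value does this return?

2049-07-03

Adding -2 years to 2051-01-02 gives 2049-01-02.
Applying '+182 days' to 2049-01-02: counting 182 days forward gives 2049-07-03.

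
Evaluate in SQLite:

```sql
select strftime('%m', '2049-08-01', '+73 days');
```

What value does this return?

First apply '+73 days': 2049-08-01 → 2049-10-13.
`%m` extracts the 2-digit month (01-12): 10.

10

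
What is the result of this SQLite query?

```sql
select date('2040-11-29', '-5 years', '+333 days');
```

2036-10-27

Adding -5 years to 2040-11-29 gives 2035-11-29.
Applying '+333 days' to 2035-11-29: counting 333 days forward gives 2036-10-27.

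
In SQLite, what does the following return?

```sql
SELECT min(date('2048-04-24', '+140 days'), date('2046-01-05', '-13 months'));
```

date('2048-04-24', '+140 days') → 2048-09-11.
date('2046-01-05', '-13 months') → 2044-12-05.
Earlier of the two is 2044-12-05.

2044-12-05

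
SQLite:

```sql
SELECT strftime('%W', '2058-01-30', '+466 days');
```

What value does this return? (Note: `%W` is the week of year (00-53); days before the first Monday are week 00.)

First apply '+466 days': 2058-01-30 → 2059-05-11.
2059-05-11 is a Sunday. SQLite's %W counts Mondays since the year started; the result is 18.

18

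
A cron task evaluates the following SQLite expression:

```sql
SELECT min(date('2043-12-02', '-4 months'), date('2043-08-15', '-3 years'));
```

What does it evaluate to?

2040-08-15

date('2043-12-02', '-4 months') → 2043-08-02.
date('2043-08-15', '-3 years') → 2040-08-15.
Earlier of the two is 2040-08-15.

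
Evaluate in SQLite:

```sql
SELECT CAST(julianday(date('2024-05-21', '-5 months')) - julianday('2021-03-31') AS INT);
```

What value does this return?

995

Adding -5 months to 2024-05-21 gives 2023-12-21.
0 days remain in March 2021 after the 31st (31 − 31).
Full months from April 2021 through November 2023 contribute their day counts.
Then 21 days into December 2023.
Total: 0 + 30 + 31 + 30 + 31 + 31 + 30 + 31 + 30 + 31 + 31 + 28 + 31 + 30 + 31 + 30 + 31 + 31 + 30 + 31 + 30 + 31 + 31 + 28 + 31 + 30 + 31 + 30 + 31 + 31 + 30 + 31 + 30 + 21 = 995.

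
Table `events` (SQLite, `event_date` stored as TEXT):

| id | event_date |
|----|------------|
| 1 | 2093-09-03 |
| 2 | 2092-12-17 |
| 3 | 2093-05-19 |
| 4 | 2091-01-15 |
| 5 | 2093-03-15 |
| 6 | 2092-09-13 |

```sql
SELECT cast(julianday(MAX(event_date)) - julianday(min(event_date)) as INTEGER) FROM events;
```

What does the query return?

962

MIN = 2091-01-15, MAX = 2093-09-03.
16 days remain in January 2091 after the 15th (31 − 15).
Full months from February 2091 through August 2093 contribute their day counts.
Then 3 days into September 2093.
Total: 16 + 28 + 31 + 30 + 31 + 30 + 31 + 31 + 30 + 31 + 30 + 31 + 31 + 29 + 31 + 30 + 31 + 30 + 31 + 31 + 30 + 31 + 30 + 31 + 31 + 28 + 31 + 30 + 31 + 30 + 31 + 31 + 3 = 962.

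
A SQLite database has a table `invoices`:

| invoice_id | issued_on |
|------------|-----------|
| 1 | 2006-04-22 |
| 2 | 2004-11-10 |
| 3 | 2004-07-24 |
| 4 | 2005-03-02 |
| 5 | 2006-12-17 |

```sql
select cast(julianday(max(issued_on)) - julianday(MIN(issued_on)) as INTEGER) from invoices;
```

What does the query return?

MIN = 2004-07-24, MAX = 2006-12-17.
7 days remain in July 2004 after the 24th (31 − 24).
Full months from August 2004 through November 2006 contribute their day counts.
Then 17 days into December 2006.
Total: 7 + 31 + 30 + 31 + 30 + 31 + 31 + 28 + 31 + 30 + 31 + 30 + 31 + 31 + 30 + 31 + 30 + 31 + 31 + 28 + 31 + 30 + 31 + 30 + 31 + 31 + 30 + 31 + 30 + 17 = 876.

876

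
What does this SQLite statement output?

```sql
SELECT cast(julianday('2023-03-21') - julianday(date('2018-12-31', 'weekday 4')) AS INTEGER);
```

`weekday 4` advances to the next Thursday; 2018-12-31 is a Monday, so it moves forward to 2019-01-03.
28 days remain in January 2019 after the 3rd (31 − 3).
Full months from February 2019 through February 2023 contribute their day counts.
Then 21 days into March 2023.
Total: 28 + 28 + 31 + 30 + 31 + 30 + 31 + 31 + 30 + 31 + 30 + 31 + 31 + 29 + 31 + 30 + 31 + 30 + 31 + 31 + 30 + 31 + 30 + 31 + 31 + 28 + 31 + 30 + 31 + 30 + 31 + 31 + 30 + 31 + 30 + 31 + 31 + 28 + 31 + 30 + 31 + 30 + 31 + 31 + 30 + 31 + 30 + 31 + 31 + 28 + 21 = 1538.

1538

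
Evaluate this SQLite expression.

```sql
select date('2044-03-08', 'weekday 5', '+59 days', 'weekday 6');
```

2044-05-14

`weekday 5` advances to the next Friday; 2044-03-08 is a Tuesday, so it moves forward to 2044-03-11.
Applying '+59 days' to 2044-03-11: counting 59 days forward gives 2044-05-09.
`weekday 6` advances to the next Saturday; 2044-05-09 is a Monday, so it moves forward to 2044-05-14.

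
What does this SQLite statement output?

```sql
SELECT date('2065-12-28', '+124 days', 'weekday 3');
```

2066-05-05

Applying '+124 days' to 2065-12-28: counting 124 days forward gives 2066-05-01.
`weekday 3` advances to the next Wednesday; 2066-05-01 is a Saturday, so it moves forward to 2066-05-05.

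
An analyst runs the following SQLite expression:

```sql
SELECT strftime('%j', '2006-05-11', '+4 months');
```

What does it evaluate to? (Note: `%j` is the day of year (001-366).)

First apply '+4 months': 2006-05-11 → 2006-09-11.
Day-of-year for 2006-09-11: days since 2006-01-01 inclusive = 254, zero-padded to 254.

254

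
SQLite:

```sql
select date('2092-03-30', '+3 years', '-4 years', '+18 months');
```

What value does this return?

Adding +3 years to 2092-03-30 gives 2095-03-30.
Adding -4 years to 2095-03-30 gives 2091-03-30.
Adding +18 months to 2091-03-30 gives 2092-09-30.

2092-09-30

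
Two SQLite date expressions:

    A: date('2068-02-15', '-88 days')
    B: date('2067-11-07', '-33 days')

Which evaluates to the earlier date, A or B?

A = 2067-11-19.
B = 2067-10-05.
B is earlier.

B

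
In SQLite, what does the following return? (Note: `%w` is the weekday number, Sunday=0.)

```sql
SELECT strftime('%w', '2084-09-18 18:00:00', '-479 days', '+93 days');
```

First apply '-479 days', '+93 days': 2084-09-18 18:00:00 → 2083-08-29 18:00:00.
2083-08-29 is a Sunday; with Sunday=0 that is 0.

0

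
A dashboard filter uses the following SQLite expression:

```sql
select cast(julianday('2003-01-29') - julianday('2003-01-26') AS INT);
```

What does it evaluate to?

3

Both dates are in January 2003: 29 − 26 = 3.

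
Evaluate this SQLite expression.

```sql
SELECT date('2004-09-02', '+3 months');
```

2004-12-02

Adding +3 months to 2004-09-02 gives 2004-12-02.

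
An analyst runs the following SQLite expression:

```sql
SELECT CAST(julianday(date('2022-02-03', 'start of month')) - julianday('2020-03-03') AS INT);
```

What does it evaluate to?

700

`start of month` rewinds 2022-02-03 to 2022-02-01.
28 days remain in March 2020 after the 3rd (31 − 3).
Full months from April 2020 through January 2022 contribute their day counts.
Then 1 day into February 2022.
Total: 28 + 30 + 31 + 30 + 31 + 31 + 30 + 31 + 30 + 31 + 31 + 28 + 31 + 30 + 31 + 30 + 31 + 31 + 30 + 31 + 30 + 31 + 31 + 1 = 700.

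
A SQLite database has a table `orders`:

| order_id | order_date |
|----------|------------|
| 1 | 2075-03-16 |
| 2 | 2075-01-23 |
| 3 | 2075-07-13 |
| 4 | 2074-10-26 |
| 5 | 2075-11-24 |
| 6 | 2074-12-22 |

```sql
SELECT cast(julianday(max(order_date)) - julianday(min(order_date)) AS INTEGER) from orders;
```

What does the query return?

394

MIN = 2074-10-26, MAX = 2075-11-24.
5 days remain in October 2074 after the 26th (31 − 26).
Full months from November 2074 through October 2075 contribute their day counts.
Then 24 days into November 2075.
Total: 5 + 30 + 31 + 31 + 28 + 31 + 30 + 31 + 30 + 31 + 31 + 30 + 31 + 24 = 394.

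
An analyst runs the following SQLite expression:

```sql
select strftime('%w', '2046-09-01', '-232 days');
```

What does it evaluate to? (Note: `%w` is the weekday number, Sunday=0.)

First apply '-232 days': 2046-09-01 → 2046-01-12.
2046-01-12 is a Friday; with Sunday=0 that is 5.

5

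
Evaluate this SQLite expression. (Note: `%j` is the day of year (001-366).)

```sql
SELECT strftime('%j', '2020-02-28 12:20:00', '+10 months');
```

First apply '+10 months': 2020-02-28 12:20:00 → 2020-12-28 12:20:00.
Day-of-year for 2020-12-28: days since 2020-01-01 inclusive = 363, zero-padded to 363.

363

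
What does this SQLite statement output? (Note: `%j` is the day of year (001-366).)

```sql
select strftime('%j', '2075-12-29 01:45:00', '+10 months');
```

First apply '+10 months': 2075-12-29 01:45:00 → 2076-10-29 01:45:00.
Day-of-year for 2076-10-29: days since 2076-01-01 inclusive = 303, zero-padded to 303.

303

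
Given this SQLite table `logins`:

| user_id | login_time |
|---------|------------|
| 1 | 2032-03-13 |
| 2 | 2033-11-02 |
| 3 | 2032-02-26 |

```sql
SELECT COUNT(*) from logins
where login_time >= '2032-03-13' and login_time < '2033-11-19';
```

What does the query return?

Rows in [2032-03-13, 2033-11-19): 2032-03-13, 2033-11-02 → 2 rows.

2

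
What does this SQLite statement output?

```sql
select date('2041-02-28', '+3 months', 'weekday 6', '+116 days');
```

Adding +3 months to 2041-02-28 gives 2041-05-28.
`weekday 6` advances to the next Saturday; 2041-05-28 is a Tuesday, so it moves forward to 2041-06-01.
Applying '+116 days' to 2041-06-01: counting 116 days forward gives 2041-09-25.

2041-09-25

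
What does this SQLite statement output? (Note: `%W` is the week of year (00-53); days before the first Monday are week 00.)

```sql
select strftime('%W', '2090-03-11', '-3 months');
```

49

First apply '-3 months': 2090-03-11 → 2089-12-11.
2089-12-11 is a Sunday. SQLite's %W counts Mondays since the year started; the result is 49.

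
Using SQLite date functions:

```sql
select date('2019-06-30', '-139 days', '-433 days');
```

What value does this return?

Applying '-139 days' to 2019-06-30: counting 139 days back gives 2019-02-11.
Applying '-433 days' to 2019-02-11: counting 433 days back gives 2017-12-05.

2017-12-05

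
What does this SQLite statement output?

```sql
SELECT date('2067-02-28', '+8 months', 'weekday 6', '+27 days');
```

2067-11-25

Adding +8 months to 2067-02-28 gives 2067-10-28.
`weekday 6` advances to the next Saturday; 2067-10-28 is a Friday, so it moves forward to 2067-10-29.
October 2067 has 31 days; 2 remain after the 29th, so 3 days reach 2067-11-01.
Advancing 24 more days within November lands on 2067-11-25.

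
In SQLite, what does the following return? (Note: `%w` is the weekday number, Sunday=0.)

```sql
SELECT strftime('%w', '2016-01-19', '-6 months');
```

First apply '-6 months': 2016-01-19 → 2015-07-19.
2015-07-19 is a Sunday; with Sunday=0 that is 0.

0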